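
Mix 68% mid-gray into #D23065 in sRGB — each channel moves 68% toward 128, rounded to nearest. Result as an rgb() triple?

#D23065 is rgb(210, 48, 101).
A 68% tone moves each channel 68% toward 128:
  R: 210 − 55.76 = 154.24 → 154
  G: 48 + 0.68×(128−48) = 48 + 54.4 = 102.4 → 102
  B: 101 + 0.68×(128−101) = 101 + 18.36 = 119.36 → 119

rgb(154, 102, 119)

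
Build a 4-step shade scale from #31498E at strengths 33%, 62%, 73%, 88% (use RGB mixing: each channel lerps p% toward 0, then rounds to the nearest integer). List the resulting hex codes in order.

#31498E is rgb(49, 73, 142).
33%: (49 − 16.17 = 32.83→33, 73 − 24.09 = 48.91→49, 142 − 46.86 = 95.14→95) → #21315F
62%: (49 − 30.38 = 18.62→19, 73 − 45.26 = 27.74→28, 142 − 88.04 = 53.96→54) → #131C36
73%: (49 − 35.77 = 13.23→13, 73 − 53.29 = 19.71→20, 142 − 103.66 = 38.34→38) → #0D1426
88%: (49 − 43.12 = 5.88→6, 73 − 64.24 = 8.76→9, 142 − 124.96 = 17.04→17) → #060911

#21315F, #131C36, #0D1426, #060911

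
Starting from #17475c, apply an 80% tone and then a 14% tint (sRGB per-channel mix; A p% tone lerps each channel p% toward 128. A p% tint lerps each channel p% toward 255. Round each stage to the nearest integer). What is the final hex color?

#17475c is rgb(23, 71, 92).
Per channel, c → c + 0.8(128 − c):
  R: 23 + 84 = 107 → 107
  G: 71 + 45.6 = 116.6 → 117
  B: 92 + 28.8 = 120.8 → 121
After the tone: rgb(107, 117, 121) = #6b7579.
Per channel, c → c + 0.14(255 − c):
  R: 107 + 20.72 = 127.72 → 128
  G: 117 + 0.14×(255−117) = 117 + 19.32 = 136.32 → 136
  B: 121 + 0.14×(255−121) = 121 + 18.76 = 139.76 → 140
rgb(128, 136, 140) = #80888c.

#80888c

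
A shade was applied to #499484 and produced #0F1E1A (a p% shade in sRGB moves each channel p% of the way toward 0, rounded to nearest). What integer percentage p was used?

80%

#499484 is rgb(73, 148, 132); #0F1E1A is rgb(15, 30, 26).
On the G channel (widest range): 30 ≈ 148 + (p/100)(0 − 148), so p ≈ 100×(30 − 148)/(0 − 148) = -11800/-148 = 79.73.
p = 80 reproduces all three channels after rounding.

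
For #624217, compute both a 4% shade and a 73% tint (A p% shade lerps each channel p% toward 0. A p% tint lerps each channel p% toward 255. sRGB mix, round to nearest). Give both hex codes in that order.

#624217 is rgb(98, 66, 23).
4% shade:
  R: 98 + 0.04×(0−98) = 98 − 3.92 = 94.08 → 94
  G: 66 + 0.04×(0−66) = 66 − 2.64 = 63.36 → 63
  B: 23 + 0.04×(0−23) = 23 − 0.92 = 22.08 → 22
  → #5E3F16
73% tint:
  R: 98 + 114.61 = 212.61 → 213
  G: 66 + 137.97 = 203.97 → 204
  B: 23 + 169.36 = 192.36 → 192
  → #D5CCC0

#5E3F16, #D5CCC0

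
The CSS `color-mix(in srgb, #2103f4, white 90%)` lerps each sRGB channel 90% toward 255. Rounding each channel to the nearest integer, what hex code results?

#2103f4 is rgb(33, 3, 244).
Per channel, c → c + 0.9(255 − c):
  R: 33 + 199.8 = 232.8 → 233
  G: 3 + 226.8 = 229.8 → 230
  B: 244 + 9.9 = 253.9 → 254
rgb(233, 230, 254) = #e9e6fe.

#e9e6fe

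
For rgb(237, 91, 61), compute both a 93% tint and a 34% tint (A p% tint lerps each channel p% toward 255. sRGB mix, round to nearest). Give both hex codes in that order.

#FEF4F1, #F3937F

93% tint:
  R: 237 + 16.74 = 253.74 → 254
  G: 91 + 0.93×(255−91) = 91 + 152.52 = 243.52 → 244
  B: 61 + 0.93×(255−61) = 61 + 180.42 = 241.42 → 241
  → #FEF4F1
34% tint:
  R: 237 + 0.34×(255−237) = 237 + 6.12 = 243.12 → 243
  G: 91 + 0.34×(255−91) = 91 + 55.76 = 146.76 → 147
  B: 61 + 0.34×(255−61) = 61 + 65.96 = 126.96 → 127
  → #F3937F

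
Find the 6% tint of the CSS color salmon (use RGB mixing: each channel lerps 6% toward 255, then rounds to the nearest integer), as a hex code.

#fa887a

CSS salmon is rgb(250, 128, 114).
A 6% tint moves each channel 6% toward 255:
  R: 250 + 0.06×(255−250) = 250 + 0.3 = 250.3 → 250
  G: 128 + 0.06×(255−128) = 128 + 7.62 = 135.62 → 136
  B: 114 + 8.46 = 122.46 → 122
rgb(250, 136, 122) = #fa887a.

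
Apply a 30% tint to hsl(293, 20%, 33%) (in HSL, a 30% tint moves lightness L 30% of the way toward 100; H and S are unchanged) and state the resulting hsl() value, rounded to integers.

L moves 30% from 33 toward 100: 33 + 20.1 = 53.1 → 53.
H and S are unchanged.

hsl(293, 20%, 53%)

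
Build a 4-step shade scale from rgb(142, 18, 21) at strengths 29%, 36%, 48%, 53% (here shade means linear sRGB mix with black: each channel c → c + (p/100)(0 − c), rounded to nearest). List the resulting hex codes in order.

#650D0F, #5B0C0D, #4A090B, #43080A

29%: (142 − 41.18 = 100.82→101, 18 − 5.22 = 12.78→13, 21 − 6.09 = 14.91→15) → #650D0F
36%: (142 − 51.12 = 90.88→91, 18 − 6.48 = 11.52→12, 21 − 7.56 = 13.44→13) → #5B0C0D
48%: (142 − 68.16 = 73.84→74, 18 − 8.64 = 9.36→9, 21 − 10.08 = 10.92→11) → #4A090B
53%: (142 − 75.26 = 66.74→67, 18 − 9.54 = 8.46→8, 21 − 11.13 = 9.87→10) → #43080A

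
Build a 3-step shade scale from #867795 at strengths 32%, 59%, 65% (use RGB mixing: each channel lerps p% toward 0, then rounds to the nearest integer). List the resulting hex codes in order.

#867795 is rgb(134, 119, 149).
32%: (134 − 42.88 = 91.12→91, 119 − 38.08 = 80.92→81, 149 − 47.68 = 101.32→101) → #5B5165
59%: (134 − 79.06 = 54.94→55, 119 − 70.21 = 48.79→49, 149 − 87.91 = 61.09→61) → #37313D
65%: (134 − 87.1 = 46.9→47, 119 − 77.35 = 41.65→42, 149 − 96.85 = 52.15→52) → #2F2A34

#5B5165, #37313D, #2F2A34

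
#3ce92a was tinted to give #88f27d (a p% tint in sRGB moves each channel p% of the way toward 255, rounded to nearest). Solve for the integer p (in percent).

39%

#3ce92a is rgb(60, 233, 42); #88f27d is rgb(136, 242, 125).
On the B channel (widest range): 125 ≈ 42 + (p/100)(255 − 42), so p ≈ 100×(125 − 42)/(255 − 42) = 8300/213 = 38.97.
p = 39 reproduces all three channels after rounding.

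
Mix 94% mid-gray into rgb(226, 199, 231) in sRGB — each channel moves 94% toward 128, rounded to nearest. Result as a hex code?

#868486

Per channel, c → c + 0.94(128 − c):
  R: 226 + 0.94×(128−226) = 226 − 92.12 = 133.88 → 134
  G: 199 − 66.74 = 132.26 → 132
  B: 231 + 0.94×(128−231) = 231 − 96.82 = 134.18 → 134
rgb(134, 132, 134) = #868486.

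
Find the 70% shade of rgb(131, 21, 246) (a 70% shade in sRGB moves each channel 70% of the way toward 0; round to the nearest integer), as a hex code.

#27064A

A 70% shade moves each channel 70% toward 0:
  R: 131 + 0.7×(0−131) = 131 − 91.7 = 39.3 → 39
  G: 21 + 0.7×(0−21) = 21 − 14.7 = 6.3 → 6
  B: 246 + 0.7×(0−246) = 246 − 172.2 = 73.8 → 74
rgb(39, 6, 74) = #27064A.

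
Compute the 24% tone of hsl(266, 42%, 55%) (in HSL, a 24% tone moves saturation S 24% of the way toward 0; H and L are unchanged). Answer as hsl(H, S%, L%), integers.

hsl(266, 32%, 55%)

S moves 24% from 42 toward 0: 42 − 10.08 = 31.92 → 32.
H and L are unchanged.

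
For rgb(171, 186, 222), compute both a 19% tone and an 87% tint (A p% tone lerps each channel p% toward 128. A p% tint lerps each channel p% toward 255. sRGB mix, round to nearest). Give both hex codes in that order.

#a3afcc, #f4f6fb

19% tone:
  R: 171 − 8.17 = 162.83 → 163
  G: 186 − 11.02 = 174.98 → 175
  B: 222 + 0.19×(128−222) = 222 − 17.86 = 204.14 → 204
  → #a3afcc
87% tint:
  R: 171 + 0.87×(255−171) = 171 + 73.08 = 244.08 → 244
  G: 186 + 0.87×(255−186) = 186 + 60.03 = 246.03 → 246
  B: 222 + 0.87×(255−222) = 222 + 28.71 = 250.71 → 251
  → #f4f6fb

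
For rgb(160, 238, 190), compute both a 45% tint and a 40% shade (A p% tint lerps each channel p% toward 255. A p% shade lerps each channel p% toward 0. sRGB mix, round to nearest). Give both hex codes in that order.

45% tint:
  R: 160 + 42.75 = 202.75 → 203
  G: 238 + 7.65 = 245.65 → 246
  B: 190 + 0.45×(255−190) = 190 + 29.25 = 219.25 → 219
  → #CBF6DB
40% shade:
  R: 160 + 0.4×(0−160) = 160 − 64 = 96 → 96
  G: 238 − 95.2 = 142.8 → 143
  B: 190 − 76 = 114 → 114
  → #608F72

#CBF6DB, #608F72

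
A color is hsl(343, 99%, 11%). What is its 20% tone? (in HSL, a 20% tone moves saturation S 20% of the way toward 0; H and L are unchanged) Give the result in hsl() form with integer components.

S moves 20% from 99 toward 0: 99 − 19.8 = 79.2 → 79.
H and L are unchanged.

hsl(343, 79%, 11%)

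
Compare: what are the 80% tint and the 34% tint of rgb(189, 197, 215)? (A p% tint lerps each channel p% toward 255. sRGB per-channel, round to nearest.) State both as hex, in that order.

#F2F3F7, #D3D9E5

80% tint:
  R: 189 + 52.8 = 241.8 → 242
  G: 197 + 0.8×(255−197) = 197 + 46.4 = 243.4 → 243
  B: 215 + 0.8×(255−215) = 215 + 32 = 247 → 247
  → #F2F3F7
34% tint:
  R: 189 + 22.44 = 211.44 → 211
  G: 197 + 0.34×(255−197) = 197 + 19.72 = 216.72 → 217
  B: 215 + 13.6 = 228.6 → 229
  → #D3D9E5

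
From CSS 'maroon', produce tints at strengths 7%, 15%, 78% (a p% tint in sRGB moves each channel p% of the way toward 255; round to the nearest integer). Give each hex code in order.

#891212, #932626, #e3c7c7

CSS maroon is rgb(128, 0, 0).
7%: (128 + 8.89 = 136.89→137, 0 + 17.85 = 17.85→18, 0 + 17.85 = 17.85→18) → #891212
15%: (128 + 19.05 = 147.05→147, 0 + 38.25 = 38.25→38, 0 + 38.25 = 38.25→38) → #932626
78%: (128 + 99.06 = 227.06→227, 0 + 198.9 = 198.9→199, 0 + 198.9 = 198.9→199) → #e3c7c7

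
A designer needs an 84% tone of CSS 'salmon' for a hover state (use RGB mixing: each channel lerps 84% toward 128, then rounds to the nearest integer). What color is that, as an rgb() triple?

CSS salmon is rgb(250, 128, 114).
An 84% tone moves each channel 84% toward 128:
  R: 250 + 0.84×(128−250) = 250 − 102.48 = 147.52 → 148
  G: 128 + 0.84×(128−128) = 128 + 0 = 128 → 128
  B: 114 + 11.76 = 125.76 → 126

rgb(148, 128, 126)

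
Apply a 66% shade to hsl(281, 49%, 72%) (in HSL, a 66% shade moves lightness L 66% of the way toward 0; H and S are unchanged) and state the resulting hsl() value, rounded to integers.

hsl(281, 49%, 24%)

L moves 66% from 72 toward 0: 72 − 47.52 = 24.48 → 24.
H and S are unchanged.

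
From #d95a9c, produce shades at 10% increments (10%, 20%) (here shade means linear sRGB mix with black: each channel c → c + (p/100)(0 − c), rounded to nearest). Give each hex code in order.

#c3518c, #ae487d

#d95a9c is rgb(217, 90, 156).
10%: (217 − 21.7 = 195.3→195, 90 − 9 = 81→81, 156 − 15.6 = 140.4→140) → #c3518c
20%: (217 − 43.4 = 173.6→174, 90 − 18 = 72→72, 156 − 31.2 = 124.8→125) → #ae487d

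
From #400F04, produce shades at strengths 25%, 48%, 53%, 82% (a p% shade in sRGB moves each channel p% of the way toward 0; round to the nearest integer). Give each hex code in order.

#300B03, #210802, #1E0702, #0C0301

#400F04 is rgb(64, 15, 4).
25%: (64 − 16 = 48→48, 15 − 3.75 = 11.25→11, 4 − 1 = 3→3) → #300B03
48%: (64 − 30.72 = 33.28→33, 15 − 7.2 = 7.8→8, 4 − 1.92 = 2.08→2) → #210802
53%: (64 − 33.92 = 30.08→30, 15 − 7.95 = 7.05→7, 4 − 2.12 = 1.88→2) → #1E0702
82%: (64 − 52.48 = 11.52→12, 15 − 12.3 = 2.7→3, 4 − 3.28 = 0.72→1) → #0C0301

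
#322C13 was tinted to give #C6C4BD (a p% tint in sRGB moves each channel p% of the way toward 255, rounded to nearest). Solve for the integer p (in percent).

72%

#322C13 is rgb(50, 44, 19); #C6C4BD is rgb(198, 196, 189).
On the B channel (widest range): 189 ≈ 19 + (p/100)(255 − 19), so p ≈ 100×(189 − 19)/(255 − 19) = 17000/236 = 72.03.
p = 72 reproduces all three channels after rounding.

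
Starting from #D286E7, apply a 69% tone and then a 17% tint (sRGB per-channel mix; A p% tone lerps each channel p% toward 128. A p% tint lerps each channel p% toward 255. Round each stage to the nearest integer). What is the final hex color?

#AA97B0

#D286E7 is rgb(210, 134, 231).
Lerp each channel 69% toward 128:
  R: 210 − 56.58 = 153.42 → 153
  G: 134 + 0.69×(128−134) = 134 − 4.14 = 129.86 → 130
  B: 231 + 0.69×(128−231) = 231 − 71.07 = 159.93 → 160
After the tone: rgb(153, 130, 160) = #9982A0.
Lerp each channel 17% toward 255:
  R: 153 + 0.17×(255−153) = 153 + 17.34 = 170.34 → 170
  G: 130 + 21.25 = 151.25 → 151
  B: 160 + 0.17×(255−160) = 160 + 16.15 = 176.15 → 176
rgb(170, 151, 176) = #AA97B0.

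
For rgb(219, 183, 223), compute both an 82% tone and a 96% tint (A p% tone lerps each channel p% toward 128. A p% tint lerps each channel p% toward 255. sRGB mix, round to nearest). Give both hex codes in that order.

82% tone:
  R: 219 − 74.62 = 144.38 → 144
  G: 183 − 45.1 = 137.9 → 138
  B: 223 + 0.82×(128−223) = 223 − 77.9 = 145.1 → 145
  → #908a91
96% tint:
  R: 219 + 0.96×(255−219) = 219 + 34.56 = 253.56 → 254
  G: 183 + 0.96×(255−183) = 183 + 69.12 = 252.12 → 252
  B: 223 + 30.72 = 253.72 → 254
  → #fefcfe

#908a91, #fefcfe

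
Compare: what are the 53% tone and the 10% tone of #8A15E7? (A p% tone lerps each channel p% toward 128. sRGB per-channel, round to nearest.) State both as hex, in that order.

#854EB0, #8920DD

#8A15E7 is rgb(138, 21, 231).
53% tone:
  R: 138 + 0.53×(128−138) = 138 − 5.3 = 132.7 → 133
  G: 21 + 56.71 = 77.71 → 78
  B: 231 + 0.53×(128−231) = 231 − 54.59 = 176.41 → 176
  → #854EB0
10% tone:
  R: 138 + 0.1×(128−138) = 138 − 1 = 137 → 137
  G: 21 + 0.1×(128−21) = 21 + 10.7 = 31.7 → 32
  B: 231 + 0.1×(128−231) = 231 − 10.3 = 220.7 → 221
  → #8920DD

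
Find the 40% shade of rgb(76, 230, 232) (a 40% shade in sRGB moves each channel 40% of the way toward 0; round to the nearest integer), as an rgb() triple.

Lerp each channel 40% toward 0:
  R: 76 + 0.4×(0−76) = 76 − 30.4 = 45.6 → 46
  G: 230 − 92 = 138 → 138
  B: 232 − 92.8 = 139.2 → 139

rgb(46, 138, 139)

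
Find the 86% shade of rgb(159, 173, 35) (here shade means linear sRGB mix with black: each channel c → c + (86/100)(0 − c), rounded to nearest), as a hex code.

Per channel, c → c + 0.86(0 − c):
  R: 159 + 0.86×(0−159) = 159 − 136.74 = 22.26 → 22
  G: 173 + 0.86×(0−173) = 173 − 148.78 = 24.22 → 24
  B: 35 + 0.86×(0−35) = 35 − 30.1 = 4.9 → 5
rgb(22, 24, 5) = #161805.

#161805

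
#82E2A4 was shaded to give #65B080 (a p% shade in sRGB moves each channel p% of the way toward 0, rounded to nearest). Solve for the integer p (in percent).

22%

#82E2A4 is rgb(130, 226, 164); #65B080 is rgb(101, 176, 128).
On the G channel (widest range): 176 ≈ 226 + (p/100)(0 − 226), so p ≈ 100×(176 − 226)/(0 − 226) = -5000/-226 = 22.12.
p = 22 reproduces all three channels after rounding.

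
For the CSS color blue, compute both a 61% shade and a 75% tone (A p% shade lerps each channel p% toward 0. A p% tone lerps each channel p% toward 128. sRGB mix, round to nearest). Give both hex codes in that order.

CSS blue is rgb(0, 0, 255).
61% shade:
  R: 0 + 0.61×(0−0) = 0 + 0 = 0 → 0
  G: 0 + 0.61×(0−0) = 0 + 0 = 0 → 0
  B: 255 − 155.55 = 99.45 → 99
  → #000063
75% tone:
  R: 0 + 0.75×(128−0) = 0 + 96 = 96 → 96
  G: 0 + 96 = 96 → 96
  B: 255 − 95.25 = 159.75 → 160
  → #6060a0

#000063, #6060a0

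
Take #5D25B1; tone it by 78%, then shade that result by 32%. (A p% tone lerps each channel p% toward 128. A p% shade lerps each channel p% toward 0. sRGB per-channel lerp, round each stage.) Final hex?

#52495F

#5D25B1 is rgb(93, 37, 177).
Per channel, c → c + 0.78(128 − c):
  R: 93 + 0.78×(128−93) = 93 + 27.3 = 120.3 → 120
  G: 37 + 0.78×(128−37) = 37 + 70.98 = 107.98 → 108
  B: 177 + 0.78×(128−177) = 177 − 38.22 = 138.78 → 139
After the tone: rgb(120, 108, 139) = #786C8B.
Lerp each channel 32% toward 0:
  R: 120 + 0.32×(0−120) = 120 − 38.4 = 81.6 → 82
  G: 108 + 0.32×(0−108) = 108 − 34.56 = 73.44 → 73
  B: 139 + 0.32×(0−139) = 139 − 44.48 = 94.52 → 95
rgb(82, 73, 95) = #52495F.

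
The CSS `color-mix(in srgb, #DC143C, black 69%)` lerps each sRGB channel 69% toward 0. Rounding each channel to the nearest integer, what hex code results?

#440613

#DC143C is rgb(220, 20, 60).
A 69% shade moves each channel 69% toward 0:
  R: 220 − 151.8 = 68.2 → 68
  G: 20 − 13.8 = 6.2 → 6
  B: 60 + 0.69×(0−60) = 60 − 41.4 = 18.6 → 19
rgb(68, 6, 19) = #440613.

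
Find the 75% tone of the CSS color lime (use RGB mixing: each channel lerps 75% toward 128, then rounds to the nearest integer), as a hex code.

CSS lime is rgb(0, 255, 0).
A 75% tone moves each channel 75% toward 128:
  R: 0 + 0.75×(128−0) = 0 + 96 = 96 → 96
  G: 255 + 0.75×(128−255) = 255 − 95.25 = 159.75 → 160
  B: 0 + 0.75×(128−0) = 0 + 96 = 96 → 96
rgb(96, 160, 96) = #60A060.

#60A060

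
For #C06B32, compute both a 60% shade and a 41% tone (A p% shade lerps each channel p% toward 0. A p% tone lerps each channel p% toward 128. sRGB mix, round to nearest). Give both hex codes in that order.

#4D2B14, #A67452

#C06B32 is rgb(192, 107, 50).
60% shade:
  R: 192 + 0.6×(0−192) = 192 − 115.2 = 76.8 → 77
  G: 107 + 0.6×(0−107) = 107 − 64.2 = 42.8 → 43
  B: 50 − 30 = 20 → 20
  → #4D2B14
41% tone:
  R: 192 + 0.41×(128−192) = 192 − 26.24 = 165.76 → 166
  G: 107 + 0.41×(128−107) = 107 + 8.61 = 115.61 → 116
  B: 50 + 0.41×(128−50) = 50 + 31.98 = 81.98 → 82
  → #A67452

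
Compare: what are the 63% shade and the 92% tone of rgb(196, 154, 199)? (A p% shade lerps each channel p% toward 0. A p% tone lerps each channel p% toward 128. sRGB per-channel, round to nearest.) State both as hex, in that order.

#49394A, #858286

63% shade:
  R: 196 + 0.63×(0−196) = 196 − 123.48 = 72.52 → 73
  G: 154 + 0.63×(0−154) = 154 − 97.02 = 56.98 → 57
  B: 199 + 0.63×(0−199) = 199 − 125.37 = 73.63 → 74
  → #49394A
92% tone:
  R: 196 + 0.92×(128−196) = 196 − 62.56 = 133.44 → 133
  G: 154 + 0.92×(128−154) = 154 − 23.92 = 130.08 → 130
  B: 199 + 0.92×(128−199) = 199 − 65.32 = 133.68 → 134
  → #858286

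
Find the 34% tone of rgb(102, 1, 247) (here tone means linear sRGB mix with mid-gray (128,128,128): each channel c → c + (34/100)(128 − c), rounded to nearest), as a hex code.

#6F2CCF

Per channel, c → c + 0.34(128 − c):
  R: 102 + 0.34×(128−102) = 102 + 8.84 = 110.84 → 111
  G: 1 + 43.18 = 44.18 → 44
  B: 247 + 0.34×(128−247) = 247 − 40.46 = 206.54 → 207
rgb(111, 44, 207) = #6F2CCF.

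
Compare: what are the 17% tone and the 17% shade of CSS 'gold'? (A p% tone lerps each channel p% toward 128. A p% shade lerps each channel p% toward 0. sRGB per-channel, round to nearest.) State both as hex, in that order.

#e9c816, #d4b200

CSS gold is rgb(255, 215, 0).
17% tone:
  R: 255 − 21.59 = 233.41 → 233
  G: 215 + 0.17×(128−215) = 215 − 14.79 = 200.21 → 200
  B: 0 + 21.76 = 21.76 → 22
  → #e9c816
17% shade:
  R: 255 + 0.17×(0−255) = 255 − 43.35 = 211.65 → 212
  G: 215 − 36.55 = 178.45 → 178
  B: 0 + 0.17×(0−0) = 0 + 0 = 0 → 0
  → #d4b200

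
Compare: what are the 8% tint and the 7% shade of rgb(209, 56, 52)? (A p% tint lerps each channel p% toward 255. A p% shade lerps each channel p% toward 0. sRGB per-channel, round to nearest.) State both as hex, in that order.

#D54844, #C23430

8% tint:
  R: 209 + 0.08×(255−209) = 209 + 3.68 = 212.68 → 213
  G: 56 + 15.92 = 71.92 → 72
  B: 52 + 0.08×(255−52) = 52 + 16.24 = 68.24 → 68
  → #D54844
7% shade:
  R: 209 − 14.63 = 194.37 → 194
  G: 56 − 3.92 = 52.08 → 52
  B: 52 + 0.07×(0−52) = 52 − 3.64 = 48.36 → 48
  → #C23430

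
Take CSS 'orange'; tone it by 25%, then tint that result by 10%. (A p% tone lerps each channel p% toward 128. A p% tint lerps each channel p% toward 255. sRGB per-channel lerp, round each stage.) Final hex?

#e2a636

CSS orange is rgb(255, 165, 0).
Lerp each channel 25% toward 128:
  R: 255 − 31.75 = 223.25 → 223
  G: 165 + 0.25×(128−165) = 165 − 9.25 = 155.75 → 156
  B: 0 + 0.25×(128−0) = 0 + 32 = 32 → 32
After the tone: rgb(223, 156, 32) = #df9c20.
A 10% tint moves each channel 10% toward 255:
  R: 223 + 0.1×(255−223) = 223 + 3.2 = 226.2 → 226
  G: 156 + 9.9 = 165.9 → 166
  B: 32 + 22.3 = 54.3 → 54
rgb(226, 166, 54) = #e2a636.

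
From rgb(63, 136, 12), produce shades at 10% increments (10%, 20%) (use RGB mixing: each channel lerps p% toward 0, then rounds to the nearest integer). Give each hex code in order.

#397a0b, #326d0a

10%: (63 − 6.3 = 56.7→57, 136 − 13.6 = 122.4→122, 12 − 1.2 = 10.8→11) → #397a0b
20%: (63 − 12.6 = 50.4→50, 136 − 27.2 = 108.8→109, 12 − 2.4 = 9.6→10) → #326d0a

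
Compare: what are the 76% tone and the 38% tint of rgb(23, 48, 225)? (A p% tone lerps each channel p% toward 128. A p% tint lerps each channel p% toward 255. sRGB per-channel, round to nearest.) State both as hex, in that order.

#676d97, #6f7fec

76% tone:
  R: 23 + 79.8 = 102.8 → 103
  G: 48 + 60.8 = 108.8 → 109
  B: 225 + 0.76×(128−225) = 225 − 73.72 = 151.28 → 151
  → #676d97
38% tint:
  R: 23 + 88.16 = 111.16 → 111
  G: 48 + 78.66 = 126.66 → 127
  B: 225 + 0.38×(255−225) = 225 + 11.4 = 236.4 → 236
  → #6f7fec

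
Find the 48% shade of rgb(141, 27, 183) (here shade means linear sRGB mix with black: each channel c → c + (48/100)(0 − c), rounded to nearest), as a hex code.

#490E5F

Per channel, c → c + 0.48(0 − c):
  R: 141 + 0.48×(0−141) = 141 − 67.68 = 73.32 → 73
  G: 27 + 0.48×(0−27) = 27 − 12.96 = 14.04 → 14
  B: 183 − 87.84 = 95.16 → 95
rgb(73, 14, 95) = #490E5F.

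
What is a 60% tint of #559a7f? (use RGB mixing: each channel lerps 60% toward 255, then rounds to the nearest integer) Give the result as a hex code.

#bbd7cc

#559a7f is rgb(85, 154, 127).
Lerp each channel 60% toward 255:
  R: 85 + 0.6×(255−85) = 85 + 102 = 187 → 187
  G: 154 + 0.6×(255−154) = 154 + 60.6 = 214.6 → 215
  B: 127 + 0.6×(255−127) = 127 + 76.8 = 203.8 → 204
rgb(187, 215, 204) = #bbd7cc.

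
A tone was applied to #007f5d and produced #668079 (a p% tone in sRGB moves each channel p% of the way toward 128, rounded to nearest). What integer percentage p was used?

#007f5d is rgb(0, 127, 93); #668079 is rgb(102, 128, 121).
On the R channel (widest range): 102 ≈ 0 + (p/100)(128 − 0), so p ≈ 100×(102 − 0)/(128 − 0) = 10200/128 = 79.69.
p = 80 reproduces all three channels after rounding.

80%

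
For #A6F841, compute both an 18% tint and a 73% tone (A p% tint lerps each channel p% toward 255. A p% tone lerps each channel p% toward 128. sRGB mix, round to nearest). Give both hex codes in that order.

#B6F963, #8AA06F

#A6F841 is rgb(166, 248, 65).
18% tint:
  R: 166 + 0.18×(255−166) = 166 + 16.02 = 182.02 → 182
  G: 248 + 0.18×(255−248) = 248 + 1.26 = 249.26 → 249
  B: 65 + 34.2 = 99.2 → 99
  → #B6F963
73% tone:
  R: 166 + 0.73×(128−166) = 166 − 27.74 = 138.26 → 138
  G: 248 − 87.6 = 160.4 → 160
  B: 65 + 45.99 = 110.99 → 111
  → #8AA06F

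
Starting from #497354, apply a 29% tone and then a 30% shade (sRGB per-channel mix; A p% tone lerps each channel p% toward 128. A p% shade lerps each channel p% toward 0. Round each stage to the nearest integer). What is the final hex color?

#3e5344

#497354 is rgb(73, 115, 84).
Lerp each channel 29% toward 128:
  R: 73 + 0.29×(128−73) = 73 + 15.95 = 88.95 → 89
  G: 115 + 3.77 = 118.77 → 119
  B: 84 + 0.29×(128−84) = 84 + 12.76 = 96.76 → 97
After the tone: rgb(89, 119, 97) = #597761.
Lerp each channel 30% toward 0:
  R: 89 + 0.3×(0−89) = 89 − 26.7 = 62.3 → 62
  G: 119 + 0.3×(0−119) = 119 − 35.7 = 83.3 → 83
  B: 97 + 0.3×(0−97) = 97 − 29.1 = 67.9 → 68
rgb(62, 83, 68) = #3e5344.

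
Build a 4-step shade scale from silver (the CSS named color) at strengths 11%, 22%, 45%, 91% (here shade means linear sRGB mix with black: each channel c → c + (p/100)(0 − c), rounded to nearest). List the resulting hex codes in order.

CSS silver is rgb(192, 192, 192).
11%: (192 − 21.12 = 170.88→171, 192 − 21.12 = 170.88→171, 192 − 21.12 = 170.88→171) → #ABABAB
22%: (192 − 42.24 = 149.76→150, 192 − 42.24 = 149.76→150, 192 − 42.24 = 149.76→150) → #969696
45%: (192 − 86.4 = 105.6→106, 192 − 86.4 = 105.6→106, 192 − 86.4 = 105.6→106) → #6A6A6A
91%: (192 − 174.72 = 17.28→17, 192 − 174.72 = 17.28→17, 192 − 174.72 = 17.28→17) → #111111

#ABABAB, #969696, #6A6A6A, #111111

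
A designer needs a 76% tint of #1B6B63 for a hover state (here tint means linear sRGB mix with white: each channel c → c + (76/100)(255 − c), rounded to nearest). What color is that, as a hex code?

#1B6B63 is rgb(27, 107, 99).
Lerp each channel 76% toward 255:
  R: 27 + 173.28 = 200.28 → 200
  G: 107 + 112.48 = 219.48 → 219
  B: 99 + 118.56 = 217.56 → 218
rgb(200, 219, 218) = #C8DBDA.

#C8DBDA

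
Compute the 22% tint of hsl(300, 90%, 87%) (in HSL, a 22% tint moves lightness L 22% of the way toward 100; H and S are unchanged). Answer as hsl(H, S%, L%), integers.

L moves 22% from 87 toward 100: 87 + 2.86 = 89.86 → 90.
H and S are unchanged.

hsl(300, 90%, 90%)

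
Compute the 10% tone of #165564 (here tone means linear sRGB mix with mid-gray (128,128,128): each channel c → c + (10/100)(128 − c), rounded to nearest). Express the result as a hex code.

#165564 is rgb(22, 85, 100).
Per channel, c → c + 0.1(128 − c):
  R: 22 + 10.6 = 32.6 → 33
  G: 85 + 0.1×(128−85) = 85 + 4.3 = 89.3 → 89
  B: 100 + 0.1×(128−100) = 100 + 2.8 = 102.8 → 103
rgb(33, 89, 103) = #215967.

#215967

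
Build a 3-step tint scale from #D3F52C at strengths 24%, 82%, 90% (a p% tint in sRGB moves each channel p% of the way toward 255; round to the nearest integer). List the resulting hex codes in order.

#D3F52C is rgb(211, 245, 44).
24%: (211 + 10.56 = 221.56→222, 245 + 2.4 = 247.4→247, 44 + 50.64 = 94.64→95) → #DEF75F
82%: (211 + 36.08 = 247.08→247, 245 + 8.2 = 253.2→253, 44 + 173.02 = 217.02→217) → #F7FDD9
90%: (211 + 39.6 = 250.6→251, 245 + 9 = 254→254, 44 + 189.9 = 233.9→234) → #FBFEEA

#DEF75F, #F7FDD9, #FBFEEA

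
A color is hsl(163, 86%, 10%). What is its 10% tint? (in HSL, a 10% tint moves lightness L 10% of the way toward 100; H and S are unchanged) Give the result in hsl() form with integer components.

hsl(163, 86%, 19%)

L moves 10% from 10 toward 100: 10 + 9 = 19 → 19.
H and S are unchanged.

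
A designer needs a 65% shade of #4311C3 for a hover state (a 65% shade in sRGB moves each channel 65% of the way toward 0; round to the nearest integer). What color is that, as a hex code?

#170644

#4311C3 is rgb(67, 17, 195).
Lerp each channel 65% toward 0:
  R: 67 + 0.65×(0−67) = 67 − 43.55 = 23.45 → 23
  G: 17 + 0.65×(0−17) = 17 − 11.05 = 5.95 → 6
  B: 195 − 126.75 = 68.25 → 68
rgb(23, 6, 68) = #170644.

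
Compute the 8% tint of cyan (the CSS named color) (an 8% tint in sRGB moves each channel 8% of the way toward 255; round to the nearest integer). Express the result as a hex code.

#14FFFF

CSS cyan is rgb(0, 255, 255).
Lerp each channel 8% toward 255:
  R: 0 + 0.08×(255−0) = 0 + 20.4 = 20.4 → 20
  G: 255 + 0 = 255 → 255
  B: 255 + 0.08×(255−255) = 255 + 0 = 255 → 255
rgb(20, 255, 255) = #14FFFF.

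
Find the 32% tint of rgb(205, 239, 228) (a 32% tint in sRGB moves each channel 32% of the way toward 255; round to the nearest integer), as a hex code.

#DDF4ED

A 32% tint moves each channel 32% toward 255:
  R: 205 + 16 = 221 → 221
  G: 239 + 5.12 = 244.12 → 244
  B: 228 + 0.32×(255−228) = 228 + 8.64 = 236.64 → 237
rgb(221, 244, 237) = #DDF4ED.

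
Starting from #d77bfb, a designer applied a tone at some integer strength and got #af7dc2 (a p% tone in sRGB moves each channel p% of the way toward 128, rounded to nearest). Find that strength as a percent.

#d77bfb is rgb(215, 123, 251); #af7dc2 is rgb(175, 125, 194).
On the B channel (widest range): 194 ≈ 251 + (p/100)(128 − 251), so p ≈ 100×(194 − 251)/(128 − 251) = -5700/-123 = 46.34.
p = 46 reproduces all three channels after rounding.

46%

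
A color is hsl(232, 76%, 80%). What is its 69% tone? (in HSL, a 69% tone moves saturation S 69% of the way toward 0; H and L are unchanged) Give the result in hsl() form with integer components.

hsl(232, 24%, 80%)

S moves 69% from 76 toward 0: 76 − 52.44 = 23.56 → 24.
H and L are unchanged.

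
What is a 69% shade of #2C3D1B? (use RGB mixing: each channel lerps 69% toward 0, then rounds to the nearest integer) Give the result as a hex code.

#2C3D1B is rgb(44, 61, 27).
A 69% shade moves each channel 69% toward 0:
  R: 44 + 0.69×(0−44) = 44 − 30.36 = 13.64 → 14
  G: 61 − 42.09 = 18.91 → 19
  B: 27 + 0.69×(0−27) = 27 − 18.63 = 8.37 → 8
rgb(14, 19, 8) = #0E1308.

#0E1308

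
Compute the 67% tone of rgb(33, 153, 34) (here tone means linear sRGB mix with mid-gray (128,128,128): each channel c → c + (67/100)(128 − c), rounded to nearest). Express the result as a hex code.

#618861

A 67% tone moves each channel 67% toward 128:
  R: 33 + 63.65 = 96.65 → 97
  G: 153 − 16.75 = 136.25 → 136
  B: 34 + 62.98 = 96.98 → 97
rgb(97, 136, 97) = #618861.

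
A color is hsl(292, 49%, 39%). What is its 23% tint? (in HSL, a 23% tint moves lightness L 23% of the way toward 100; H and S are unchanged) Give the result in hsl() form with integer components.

hsl(292, 49%, 53%)

L moves 23% from 39 toward 100: 39 + 14.03 = 53.03 → 53.
H and S are unchanged.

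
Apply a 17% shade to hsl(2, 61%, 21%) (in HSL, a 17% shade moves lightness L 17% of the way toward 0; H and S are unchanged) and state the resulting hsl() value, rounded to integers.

L moves 17% from 21 toward 0: 21 − 3.57 = 17.43 → 17.
H and S are unchanged.

hsl(2, 61%, 17%)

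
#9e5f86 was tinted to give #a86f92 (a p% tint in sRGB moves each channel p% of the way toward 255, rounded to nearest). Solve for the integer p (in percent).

10%

#9e5f86 is rgb(158, 95, 134); #a86f92 is rgb(168, 111, 146).
On the G channel (widest range): 111 ≈ 95 + (p/100)(255 − 95), so p ≈ 100×(111 − 95)/(255 − 95) = 1600/160 = 10.00.
p = 10 reproduces all three channels after rounding.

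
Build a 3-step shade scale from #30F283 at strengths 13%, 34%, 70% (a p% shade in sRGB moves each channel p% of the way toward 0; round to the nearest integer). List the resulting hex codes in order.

#2AD372, #20A056, #0E4927

#30F283 is rgb(48, 242, 131).
13%: (48 − 6.24 = 41.76→42, 242 − 31.46 = 210.54→211, 131 − 17.03 = 113.97→114) → #2AD372
34%: (48 − 16.32 = 31.68→32, 242 − 82.28 = 159.72→160, 131 − 44.54 = 86.46→86) → #20A056
70%: (48 − 33.6 = 14.4→14, 242 − 169.4 = 72.6→73, 131 − 91.7 = 39.3→39) → #0E4927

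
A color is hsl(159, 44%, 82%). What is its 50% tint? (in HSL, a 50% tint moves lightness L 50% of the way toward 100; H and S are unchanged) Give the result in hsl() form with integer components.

L moves 50% from 82 toward 100: 82 + 9 = 91 → 91.
H and S are unchanged.

hsl(159, 44%, 91%)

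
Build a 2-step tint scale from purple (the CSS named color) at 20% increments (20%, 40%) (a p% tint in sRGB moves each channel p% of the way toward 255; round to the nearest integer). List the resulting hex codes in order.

#993399, #B366B3

CSS purple is rgb(128, 0, 128).
20%: (128 + 25.4 = 153.4→153, 0 + 51 = 51→51, 128 + 25.4 = 153.4→153) → #993399
40%: (128 + 50.8 = 178.8→179, 0 + 102 = 102→102, 128 + 50.8 = 178.8→179) → #B366B3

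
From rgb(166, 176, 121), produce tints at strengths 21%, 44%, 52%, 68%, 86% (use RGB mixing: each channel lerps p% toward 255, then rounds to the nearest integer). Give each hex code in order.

21%: (166 + 18.69 = 184.69→185, 176 + 16.59 = 192.59→193, 121 + 28.14 = 149.14→149) → #b9c195
44%: (166 + 39.16 = 205.16→205, 176 + 34.76 = 210.76→211, 121 + 58.96 = 179.96→180) → #cdd3b4
52%: (166 + 46.28 = 212.28→212, 176 + 41.08 = 217.08→217, 121 + 69.68 = 190.68→191) → #d4d9bf
68%: (166 + 60.52 = 226.52→227, 176 + 53.72 = 229.72→230, 121 + 91.12 = 212.12→212) → #e3e6d4
86%: (166 + 76.54 = 242.54→243, 176 + 67.94 = 243.94→244, 121 + 115.24 = 236.24→236) → #f3f4ec

#b9c195, #cdd3b4, #d4d9bf, #e3e6d4, #f3f4ec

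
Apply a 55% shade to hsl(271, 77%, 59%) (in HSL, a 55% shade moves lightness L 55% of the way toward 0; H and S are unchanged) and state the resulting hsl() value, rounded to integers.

hsl(271, 77%, 27%)

L moves 55% from 59 toward 0: 59 − 32.45 = 26.55 → 27.
H and S are unchanged.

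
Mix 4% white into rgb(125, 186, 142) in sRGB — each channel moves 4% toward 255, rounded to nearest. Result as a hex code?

#82bd93

Per channel, c → c + 0.04(255 − c):
  R: 125 + 5.2 = 130.2 → 130
  G: 186 + 0.04×(255−186) = 186 + 2.76 = 188.76 → 189
  B: 142 + 4.52 = 146.52 → 147
rgb(130, 189, 147) = #82bd93.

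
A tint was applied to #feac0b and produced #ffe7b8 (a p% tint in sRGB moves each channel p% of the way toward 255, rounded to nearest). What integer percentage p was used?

#feac0b is rgb(254, 172, 11); #ffe7b8 is rgb(255, 231, 184).
On the B channel (widest range): 184 ≈ 11 + (p/100)(255 − 11), so p ≈ 100×(184 − 11)/(255 − 11) = 17300/244 = 70.90.
p = 71 reproduces all three channels after rounding.

71%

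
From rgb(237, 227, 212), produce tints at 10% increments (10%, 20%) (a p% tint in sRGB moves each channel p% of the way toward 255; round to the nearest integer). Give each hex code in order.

#EFE6D8, #F1E9DD

10%: (237 + 1.8 = 238.8→239, 227 + 2.8 = 229.8→230, 212 + 4.3 = 216.3→216) → #EFE6D8
20%: (237 + 3.6 = 240.6→241, 227 + 5.6 = 232.6→233, 212 + 8.6 = 220.6→221) → #F1E9DD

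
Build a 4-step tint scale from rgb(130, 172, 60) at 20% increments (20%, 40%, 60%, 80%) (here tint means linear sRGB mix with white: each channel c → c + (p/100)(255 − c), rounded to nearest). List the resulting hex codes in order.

20%: (130 + 25 = 155→155, 172 + 16.6 = 188.6→189, 60 + 39 = 99→99) → #9BBD63
40%: (130 + 50 = 180→180, 172 + 33.2 = 205.2→205, 60 + 78 = 138→138) → #B4CD8A
60%: (130 + 75 = 205→205, 172 + 49.8 = 221.8→222, 60 + 117 = 177→177) → #CDDEB1
80%: (130 + 100 = 230→230, 172 + 66.4 = 238.4→238, 60 + 156 = 216→216) → #E6EED8

#9BBD63, #B4CD8A, #CDDEB1, #E6EED8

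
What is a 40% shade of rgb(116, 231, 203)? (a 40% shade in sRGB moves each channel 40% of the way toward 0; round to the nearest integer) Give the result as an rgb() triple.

rgb(70, 139, 122)

Per channel, c → c + 0.4(0 − c):
  R: 116 + 0.4×(0−116) = 116 − 46.4 = 69.6 → 70
  G: 231 − 92.4 = 138.6 → 139
  B: 203 + 0.4×(0−203) = 203 − 81.2 = 121.8 → 122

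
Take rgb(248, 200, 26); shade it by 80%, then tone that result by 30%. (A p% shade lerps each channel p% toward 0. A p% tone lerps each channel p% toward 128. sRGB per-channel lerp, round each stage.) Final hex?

#49422A

An 80% shade moves each channel 80% toward 0:
  R: 248 + 0.8×(0−248) = 248 − 198.4 = 49.6 → 50
  G: 200 + 0.8×(0−200) = 200 − 160 = 40 → 40
  B: 26 − 20.8 = 5.2 → 5
After the shade: rgb(50, 40, 5) = #322805.
A 30% tone moves each channel 30% toward 128:
  R: 50 + 23.4 = 73.4 → 73
  G: 40 + 0.3×(128−40) = 40 + 26.4 = 66.4 → 66
  B: 5 + 0.3×(128−5) = 5 + 36.9 = 41.9 → 42
rgb(73, 66, 42) = #49422A.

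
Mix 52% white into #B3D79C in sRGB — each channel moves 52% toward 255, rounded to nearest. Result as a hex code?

#DBECCF

#B3D79C is rgb(179, 215, 156).
A 52% tint moves each channel 52% toward 255:
  R: 179 + 0.52×(255−179) = 179 + 39.52 = 218.52 → 219
  G: 215 + 20.8 = 235.8 → 236
  B: 156 + 0.52×(255−156) = 156 + 51.48 = 207.48 → 207
rgb(219, 236, 207) = #DBECCF.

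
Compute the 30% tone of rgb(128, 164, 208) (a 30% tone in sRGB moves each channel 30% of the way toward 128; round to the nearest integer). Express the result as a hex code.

#8099B8

A 30% tone moves each channel 30% toward 128:
  R: 128 + 0.3×(128−128) = 128 + 0 = 128 → 128
  G: 164 + 0.3×(128−164) = 164 − 10.8 = 153.2 → 153
  B: 208 − 24 = 184 → 184
rgb(128, 153, 184) = #8099B8.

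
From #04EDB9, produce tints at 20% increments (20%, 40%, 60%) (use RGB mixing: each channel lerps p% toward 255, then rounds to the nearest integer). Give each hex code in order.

#36F1C7, #68F4D5, #9BF8E3

#04EDB9 is rgb(4, 237, 185).
20%: (4 + 50.2 = 54.2→54, 237 + 3.6 = 240.6→241, 185 + 14 = 199→199) → #36F1C7
40%: (4 + 100.4 = 104.4→104, 237 + 7.2 = 244.2→244, 185 + 28 = 213→213) → #68F4D5
60%: (4 + 150.6 = 154.6→155, 237 + 10.8 = 247.8→248, 185 + 42 = 227→227) → #9BF8E3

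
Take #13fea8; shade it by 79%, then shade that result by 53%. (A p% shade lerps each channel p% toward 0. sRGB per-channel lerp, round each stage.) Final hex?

#13fea8 is rgb(19, 254, 168).
Per channel, c → c + 0.79(0 − c):
  R: 19 + 0.79×(0−19) = 19 − 15.01 = 3.99 → 4
  G: 254 + 0.79×(0−254) = 254 − 200.66 = 53.34 → 53
  B: 168 + 0.79×(0−168) = 168 − 132.72 = 35.28 → 35
After the shade: rgb(4, 53, 35) = #043523.
Lerp each channel 53% toward 0:
  R: 4 − 2.12 = 1.88 → 2
  G: 53 + 0.53×(0−53) = 53 − 28.09 = 24.91 → 25
  B: 35 + 0.53×(0−35) = 35 − 18.55 = 16.45 → 16
rgb(2, 25, 16) = #021910.

#021910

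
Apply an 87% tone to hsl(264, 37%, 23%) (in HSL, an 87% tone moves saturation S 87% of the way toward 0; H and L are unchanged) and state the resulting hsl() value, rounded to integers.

hsl(264, 5%, 23%)

S moves 87% from 37 toward 0: 37 − 32.19 = 4.81 → 5.
H and L are unchanged.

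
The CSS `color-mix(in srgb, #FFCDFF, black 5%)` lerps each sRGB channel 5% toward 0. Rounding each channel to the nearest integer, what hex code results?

#F2C3F2

#FFCDFF is rgb(255, 205, 255).
Lerp each channel 5% toward 0:
  R: 255 − 12.75 = 242.25 → 242
  G: 205 − 10.25 = 194.75 → 195
  B: 255 + 0.05×(0−255) = 255 − 12.75 = 242.25 → 242
rgb(242, 195, 242) = #F2C3F2.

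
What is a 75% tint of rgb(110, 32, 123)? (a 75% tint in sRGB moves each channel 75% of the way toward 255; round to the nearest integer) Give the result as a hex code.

Per channel, c → c + 0.75(255 − c):
  R: 110 + 0.75×(255−110) = 110 + 108.75 = 218.75 → 219
  G: 32 + 0.75×(255−32) = 32 + 167.25 = 199.25 → 199
  B: 123 + 99 = 222 → 222
rgb(219, 199, 222) = #dbc7de.

#dbc7de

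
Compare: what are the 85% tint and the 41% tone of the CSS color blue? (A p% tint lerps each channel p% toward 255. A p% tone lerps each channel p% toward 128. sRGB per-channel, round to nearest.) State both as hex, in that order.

#d9d9ff, #3434cb

CSS blue is rgb(0, 0, 255).
85% tint:
  R: 0 + 216.75 = 216.75 → 217
  G: 0 + 216.75 = 216.75 → 217
  B: 255 + 0.85×(255−255) = 255 + 0 = 255 → 255
  → #d9d9ff
41% tone:
  R: 0 + 0.41×(128−0) = 0 + 52.48 = 52.48 → 52
  G: 0 + 52.48 = 52.48 → 52
  B: 255 − 52.07 = 202.93 → 203
  → #3434cb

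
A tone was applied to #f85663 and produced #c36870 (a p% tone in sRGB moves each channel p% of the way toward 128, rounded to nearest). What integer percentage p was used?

#f85663 is rgb(248, 86, 99); #c36870 is rgb(195, 104, 112).
On the R channel (widest range): 195 ≈ 248 + (p/100)(128 − 248), so p ≈ 100×(195 − 248)/(128 − 248) = -5300/-120 = 44.17.
p = 44 reproduces all three channels after rounding.

44%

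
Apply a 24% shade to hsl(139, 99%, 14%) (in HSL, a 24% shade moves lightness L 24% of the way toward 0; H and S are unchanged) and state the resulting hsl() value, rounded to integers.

hsl(139, 99%, 11%)

L moves 24% from 14 toward 0: 14 − 3.36 = 10.64 → 11.
H and S are unchanged.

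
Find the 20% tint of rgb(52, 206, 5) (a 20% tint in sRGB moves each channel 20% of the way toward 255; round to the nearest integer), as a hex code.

Lerp each channel 20% toward 255:
  R: 52 + 40.6 = 92.6 → 93
  G: 206 + 9.8 = 215.8 → 216
  B: 5 + 0.2×(255−5) = 5 + 50 = 55 → 55
rgb(93, 216, 55) = #5DD837.

#5DD837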